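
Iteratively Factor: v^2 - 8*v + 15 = (v - 3)*(v - 5)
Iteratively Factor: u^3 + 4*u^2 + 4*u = (u)*(u^2 + 4*u + 4) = u*(u + 2)*(u + 2)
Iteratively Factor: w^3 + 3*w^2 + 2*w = (w + 1)*(w^2 + 2*w) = (w + 1)*(w + 2)*(w)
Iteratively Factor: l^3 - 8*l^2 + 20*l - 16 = (l - 4)*(l^2 - 4*l + 4) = (l - 4)*(l - 2)*(l - 2)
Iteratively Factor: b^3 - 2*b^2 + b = (b - 1)*(b^2 - b) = (b - 1)^2*(b)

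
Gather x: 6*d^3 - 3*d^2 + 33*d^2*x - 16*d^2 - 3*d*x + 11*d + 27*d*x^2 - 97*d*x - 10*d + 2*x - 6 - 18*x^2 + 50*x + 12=6*d^3 - 19*d^2 + d + x^2*(27*d - 18) + x*(33*d^2 - 100*d + 52) + 6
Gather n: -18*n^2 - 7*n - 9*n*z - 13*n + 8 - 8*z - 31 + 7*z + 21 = -18*n^2 + n*(-9*z - 20) - z - 2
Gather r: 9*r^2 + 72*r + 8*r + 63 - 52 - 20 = 9*r^2 + 80*r - 9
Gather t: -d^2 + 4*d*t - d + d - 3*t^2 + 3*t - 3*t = -d^2 + 4*d*t - 3*t^2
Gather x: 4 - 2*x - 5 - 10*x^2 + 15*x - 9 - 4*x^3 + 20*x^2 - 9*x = -4*x^3 + 10*x^2 + 4*x - 10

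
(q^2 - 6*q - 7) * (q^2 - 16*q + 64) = q^4 - 22*q^3 + 153*q^2 - 272*q - 448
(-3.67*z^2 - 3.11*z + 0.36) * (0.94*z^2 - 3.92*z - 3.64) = -3.4498*z^4 + 11.463*z^3 + 25.8884*z^2 + 9.9092*z - 1.3104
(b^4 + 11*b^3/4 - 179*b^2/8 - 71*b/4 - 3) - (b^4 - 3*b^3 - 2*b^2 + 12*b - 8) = 23*b^3/4 - 163*b^2/8 - 119*b/4 + 5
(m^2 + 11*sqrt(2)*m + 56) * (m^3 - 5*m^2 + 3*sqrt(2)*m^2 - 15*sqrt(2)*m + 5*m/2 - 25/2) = m^5 - 5*m^4 + 14*sqrt(2)*m^4 - 70*sqrt(2)*m^3 + 249*m^3/2 - 1245*m^2/2 + 391*sqrt(2)*m^2/2 - 1955*sqrt(2)*m/2 + 140*m - 700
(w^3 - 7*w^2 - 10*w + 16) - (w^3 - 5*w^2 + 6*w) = -2*w^2 - 16*w + 16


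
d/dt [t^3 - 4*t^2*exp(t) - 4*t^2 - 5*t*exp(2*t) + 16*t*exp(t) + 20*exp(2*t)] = -4*t^2*exp(t) + 3*t^2 - 10*t*exp(2*t) + 8*t*exp(t) - 8*t + 35*exp(2*t) + 16*exp(t)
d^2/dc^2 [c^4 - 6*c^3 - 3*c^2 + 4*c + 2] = 12*c^2 - 36*c - 6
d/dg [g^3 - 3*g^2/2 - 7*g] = 3*g^2 - 3*g - 7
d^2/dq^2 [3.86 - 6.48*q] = 0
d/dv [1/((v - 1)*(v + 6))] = (-2*v - 5)/(v^4 + 10*v^3 + 13*v^2 - 60*v + 36)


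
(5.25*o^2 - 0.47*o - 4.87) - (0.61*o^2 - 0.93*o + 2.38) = 4.64*o^2 + 0.46*o - 7.25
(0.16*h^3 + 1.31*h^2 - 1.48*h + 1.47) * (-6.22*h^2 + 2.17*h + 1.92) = -0.9952*h^5 - 7.801*h^4 + 12.3555*h^3 - 9.8398*h^2 + 0.3483*h + 2.8224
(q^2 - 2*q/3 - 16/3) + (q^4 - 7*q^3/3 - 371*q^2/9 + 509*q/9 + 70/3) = q^4 - 7*q^3/3 - 362*q^2/9 + 503*q/9 + 18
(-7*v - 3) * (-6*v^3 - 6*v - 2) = 42*v^4 + 18*v^3 + 42*v^2 + 32*v + 6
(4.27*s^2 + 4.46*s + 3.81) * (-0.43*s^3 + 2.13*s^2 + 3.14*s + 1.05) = -1.8361*s^5 + 7.1773*s^4 + 21.2693*s^3 + 26.6032*s^2 + 16.6464*s + 4.0005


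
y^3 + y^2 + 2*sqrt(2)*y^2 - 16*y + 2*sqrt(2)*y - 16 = (y + 1)*(y - 2*sqrt(2))*(y + 4*sqrt(2))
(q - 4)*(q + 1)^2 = q^3 - 2*q^2 - 7*q - 4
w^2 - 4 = (w - 2)*(w + 2)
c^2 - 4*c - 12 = (c - 6)*(c + 2)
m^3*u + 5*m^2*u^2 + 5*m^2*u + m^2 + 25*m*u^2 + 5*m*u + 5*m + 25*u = (m + 5)*(m + 5*u)*(m*u + 1)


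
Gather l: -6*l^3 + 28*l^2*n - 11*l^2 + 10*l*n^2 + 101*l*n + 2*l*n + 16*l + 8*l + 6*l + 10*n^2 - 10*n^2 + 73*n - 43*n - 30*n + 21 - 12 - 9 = -6*l^3 + l^2*(28*n - 11) + l*(10*n^2 + 103*n + 30)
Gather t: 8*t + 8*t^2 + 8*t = 8*t^2 + 16*t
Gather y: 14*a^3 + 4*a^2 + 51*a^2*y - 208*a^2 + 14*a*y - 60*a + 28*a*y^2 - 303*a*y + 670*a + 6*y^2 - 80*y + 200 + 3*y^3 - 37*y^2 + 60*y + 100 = 14*a^3 - 204*a^2 + 610*a + 3*y^3 + y^2*(28*a - 31) + y*(51*a^2 - 289*a - 20) + 300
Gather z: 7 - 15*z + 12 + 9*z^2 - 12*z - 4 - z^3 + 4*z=-z^3 + 9*z^2 - 23*z + 15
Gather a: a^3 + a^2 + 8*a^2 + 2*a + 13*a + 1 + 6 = a^3 + 9*a^2 + 15*a + 7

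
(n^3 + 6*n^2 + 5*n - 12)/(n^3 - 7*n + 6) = (n + 4)/(n - 2)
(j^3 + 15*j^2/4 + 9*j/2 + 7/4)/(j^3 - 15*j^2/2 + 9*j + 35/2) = (4*j^2 + 11*j + 7)/(2*(2*j^2 - 17*j + 35))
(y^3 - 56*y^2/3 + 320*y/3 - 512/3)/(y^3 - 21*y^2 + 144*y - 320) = (y - 8/3)/(y - 5)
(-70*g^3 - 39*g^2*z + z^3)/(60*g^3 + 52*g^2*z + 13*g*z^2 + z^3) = (-7*g + z)/(6*g + z)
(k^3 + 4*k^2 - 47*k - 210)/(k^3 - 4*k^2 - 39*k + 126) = (k + 5)/(k - 3)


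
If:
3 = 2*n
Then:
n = 3/2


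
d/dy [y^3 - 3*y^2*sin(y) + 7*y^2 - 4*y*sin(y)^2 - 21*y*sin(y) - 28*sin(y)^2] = -3*y^2*cos(y) + 3*y^2 - 6*y*sin(y) - 4*y*sin(2*y) - 21*y*cos(y) + 14*y - 4*sin(y)^2 - 21*sin(y) - 28*sin(2*y)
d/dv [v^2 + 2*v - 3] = 2*v + 2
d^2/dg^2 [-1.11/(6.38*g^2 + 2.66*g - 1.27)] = (90.363768*g^2 + 37.675176*g - 1.11*(12.76*g + 2.66)*(25.52*g + 5.32) - 17.987772)/(6.38*g^2 + 2.66*g - 1.27)^3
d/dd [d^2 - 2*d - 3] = 2*d - 2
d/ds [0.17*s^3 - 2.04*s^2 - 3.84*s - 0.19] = 0.51*s^2 - 4.08*s - 3.84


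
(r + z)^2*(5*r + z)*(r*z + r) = 5*r^4*z + 5*r^4 + 11*r^3*z^2 + 11*r^3*z + 7*r^2*z^3 + 7*r^2*z^2 + r*z^4 + r*z^3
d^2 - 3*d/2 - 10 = (d - 4)*(d + 5/2)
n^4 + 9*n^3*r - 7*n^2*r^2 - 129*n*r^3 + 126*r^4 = (n - 3*r)*(n - r)*(n + 6*r)*(n + 7*r)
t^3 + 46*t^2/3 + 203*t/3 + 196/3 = (t + 4/3)*(t + 7)^2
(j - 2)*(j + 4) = j^2 + 2*j - 8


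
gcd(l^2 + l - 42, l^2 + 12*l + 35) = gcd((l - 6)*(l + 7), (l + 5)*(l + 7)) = l + 7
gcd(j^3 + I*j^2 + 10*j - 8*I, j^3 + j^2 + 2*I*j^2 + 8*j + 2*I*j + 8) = j^2 + 2*I*j + 8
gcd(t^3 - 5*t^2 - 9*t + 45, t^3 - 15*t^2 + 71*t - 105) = t^2 - 8*t + 15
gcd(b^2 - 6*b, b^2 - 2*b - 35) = 1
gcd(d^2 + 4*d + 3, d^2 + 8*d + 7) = d + 1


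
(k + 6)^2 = k^2 + 12*k + 36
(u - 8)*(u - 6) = u^2 - 14*u + 48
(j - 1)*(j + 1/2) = j^2 - j/2 - 1/2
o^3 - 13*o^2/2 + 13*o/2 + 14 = (o - 4)*(o - 7/2)*(o + 1)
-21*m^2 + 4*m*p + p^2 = (-3*m + p)*(7*m + p)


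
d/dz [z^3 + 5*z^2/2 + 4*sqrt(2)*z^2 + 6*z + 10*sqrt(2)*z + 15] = 3*z^2 + 5*z + 8*sqrt(2)*z + 6 + 10*sqrt(2)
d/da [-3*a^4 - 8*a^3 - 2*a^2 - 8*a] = -12*a^3 - 24*a^2 - 4*a - 8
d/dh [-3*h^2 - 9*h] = -6*h - 9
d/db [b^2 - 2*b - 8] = 2*b - 2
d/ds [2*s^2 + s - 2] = 4*s + 1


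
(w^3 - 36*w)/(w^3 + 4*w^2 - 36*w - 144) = w/(w + 4)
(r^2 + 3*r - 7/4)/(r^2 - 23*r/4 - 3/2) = (-4*r^2 - 12*r + 7)/(-4*r^2 + 23*r + 6)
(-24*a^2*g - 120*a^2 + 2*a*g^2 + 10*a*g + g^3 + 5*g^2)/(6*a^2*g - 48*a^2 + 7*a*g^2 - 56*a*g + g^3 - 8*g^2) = (-4*a*g - 20*a + g^2 + 5*g)/(a*g - 8*a + g^2 - 8*g)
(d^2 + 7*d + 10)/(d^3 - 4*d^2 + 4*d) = (d^2 + 7*d + 10)/(d*(d^2 - 4*d + 4))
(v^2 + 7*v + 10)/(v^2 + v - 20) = (v + 2)/(v - 4)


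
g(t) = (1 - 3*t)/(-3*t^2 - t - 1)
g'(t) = (1 - 3*t)*(6*t + 1)/(-3*t^2 - t - 1)^2 - 3/(-3*t^2 - t - 1) = (9*t^2 + 3*t - (3*t - 1)*(6*t + 1) + 3)/(3*t^2 + t + 1)^2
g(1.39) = 0.39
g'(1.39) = -0.08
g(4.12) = 0.20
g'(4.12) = -0.04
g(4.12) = 0.20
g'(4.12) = -0.04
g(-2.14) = -0.59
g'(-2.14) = -0.32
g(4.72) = 0.18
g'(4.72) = -0.03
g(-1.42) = -0.93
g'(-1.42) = -0.72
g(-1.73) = -0.75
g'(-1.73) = -0.49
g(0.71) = 0.35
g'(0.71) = 0.36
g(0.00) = -1.00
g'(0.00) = 4.00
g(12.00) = 0.08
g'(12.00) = -0.00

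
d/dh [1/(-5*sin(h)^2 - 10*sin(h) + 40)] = 2*(sin(h) + 1)*cos(h)/(5*(sin(h)^2 + 2*sin(h) - 8)^2)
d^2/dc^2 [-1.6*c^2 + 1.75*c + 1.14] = -3.20000000000000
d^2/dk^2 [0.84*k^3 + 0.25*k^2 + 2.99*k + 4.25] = 5.04*k + 0.5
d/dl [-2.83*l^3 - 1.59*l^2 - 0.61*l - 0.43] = -8.49*l^2 - 3.18*l - 0.61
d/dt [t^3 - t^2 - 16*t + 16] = 3*t^2 - 2*t - 16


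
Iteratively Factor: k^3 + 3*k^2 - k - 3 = (k + 3)*(k^2 - 1) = (k + 1)*(k + 3)*(k - 1)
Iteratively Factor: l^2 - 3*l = (l)*(l - 3)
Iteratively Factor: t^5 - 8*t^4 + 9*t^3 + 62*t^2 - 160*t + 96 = (t - 1)*(t^4 - 7*t^3 + 2*t^2 + 64*t - 96) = (t - 1)*(t + 3)*(t^3 - 10*t^2 + 32*t - 32) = (t - 2)*(t - 1)*(t + 3)*(t^2 - 8*t + 16) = (t - 4)*(t - 2)*(t - 1)*(t + 3)*(t - 4)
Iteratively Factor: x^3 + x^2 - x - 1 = (x + 1)*(x^2 - 1) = (x - 1)*(x + 1)*(x + 1)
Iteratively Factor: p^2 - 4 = (p + 2)*(p - 2)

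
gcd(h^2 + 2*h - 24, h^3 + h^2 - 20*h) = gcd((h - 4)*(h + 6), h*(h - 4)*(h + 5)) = h - 4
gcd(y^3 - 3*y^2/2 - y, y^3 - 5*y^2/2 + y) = y^2 - 2*y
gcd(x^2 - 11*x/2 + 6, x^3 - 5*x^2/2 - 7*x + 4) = x - 4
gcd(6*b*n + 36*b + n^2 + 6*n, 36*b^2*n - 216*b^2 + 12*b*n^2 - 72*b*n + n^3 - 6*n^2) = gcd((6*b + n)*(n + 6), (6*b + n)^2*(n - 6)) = 6*b + n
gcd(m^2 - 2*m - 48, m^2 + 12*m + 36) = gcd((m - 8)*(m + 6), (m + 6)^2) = m + 6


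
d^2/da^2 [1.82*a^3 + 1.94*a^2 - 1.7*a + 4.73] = 10.92*a + 3.88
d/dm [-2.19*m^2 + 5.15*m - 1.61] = 5.15 - 4.38*m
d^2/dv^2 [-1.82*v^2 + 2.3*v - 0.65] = -3.64000000000000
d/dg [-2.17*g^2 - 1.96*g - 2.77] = -4.34*g - 1.96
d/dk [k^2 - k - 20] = 2*k - 1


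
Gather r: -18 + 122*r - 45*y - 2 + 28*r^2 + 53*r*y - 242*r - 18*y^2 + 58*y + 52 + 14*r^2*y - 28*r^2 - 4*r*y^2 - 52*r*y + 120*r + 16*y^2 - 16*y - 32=14*r^2*y + r*(-4*y^2 + y) - 2*y^2 - 3*y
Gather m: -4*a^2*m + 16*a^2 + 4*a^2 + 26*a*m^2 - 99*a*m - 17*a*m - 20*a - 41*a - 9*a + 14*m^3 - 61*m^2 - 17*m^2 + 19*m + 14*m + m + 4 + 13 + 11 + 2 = 20*a^2 - 70*a + 14*m^3 + m^2*(26*a - 78) + m*(-4*a^2 - 116*a + 34) + 30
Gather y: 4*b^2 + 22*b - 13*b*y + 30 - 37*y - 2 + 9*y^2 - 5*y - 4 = 4*b^2 + 22*b + 9*y^2 + y*(-13*b - 42) + 24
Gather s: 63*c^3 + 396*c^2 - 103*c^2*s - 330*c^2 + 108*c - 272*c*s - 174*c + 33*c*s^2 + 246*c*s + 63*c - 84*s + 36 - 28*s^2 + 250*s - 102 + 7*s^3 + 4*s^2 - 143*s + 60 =63*c^3 + 66*c^2 - 3*c + 7*s^3 + s^2*(33*c - 24) + s*(-103*c^2 - 26*c + 23) - 6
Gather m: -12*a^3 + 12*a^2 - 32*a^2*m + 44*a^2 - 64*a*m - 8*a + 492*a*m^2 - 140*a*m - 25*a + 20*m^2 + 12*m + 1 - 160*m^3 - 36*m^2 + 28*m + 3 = -12*a^3 + 56*a^2 - 33*a - 160*m^3 + m^2*(492*a - 16) + m*(-32*a^2 - 204*a + 40) + 4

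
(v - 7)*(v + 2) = v^2 - 5*v - 14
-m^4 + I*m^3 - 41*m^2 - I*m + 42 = (m - 7*I)*(m + 6*I)*(I*m - I)*(I*m + I)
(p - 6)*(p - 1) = p^2 - 7*p + 6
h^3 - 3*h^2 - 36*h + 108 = (h - 6)*(h - 3)*(h + 6)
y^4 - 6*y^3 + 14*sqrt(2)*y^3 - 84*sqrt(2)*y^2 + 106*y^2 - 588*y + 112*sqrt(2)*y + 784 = (y - 4)*(y - 2)*(y + 7*sqrt(2))^2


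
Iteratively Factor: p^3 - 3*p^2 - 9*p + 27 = (p - 3)*(p^2 - 9) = (p - 3)^2*(p + 3)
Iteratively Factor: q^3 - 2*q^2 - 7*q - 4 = (q + 1)*(q^2 - 3*q - 4) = (q + 1)^2*(q - 4)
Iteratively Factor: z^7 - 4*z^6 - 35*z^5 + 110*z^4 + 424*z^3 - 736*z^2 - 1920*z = (z - 5)*(z^6 + z^5 - 30*z^4 - 40*z^3 + 224*z^2 + 384*z) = (z - 5)*(z - 4)*(z^5 + 5*z^4 - 10*z^3 - 80*z^2 - 96*z) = (z - 5)*(z - 4)*(z + 3)*(z^4 + 2*z^3 - 16*z^2 - 32*z) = (z - 5)*(z - 4)*(z + 2)*(z + 3)*(z^3 - 16*z) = (z - 5)*(z - 4)*(z + 2)*(z + 3)*(z + 4)*(z^2 - 4*z) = (z - 5)*(z - 4)^2*(z + 2)*(z + 3)*(z + 4)*(z)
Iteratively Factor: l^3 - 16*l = (l + 4)*(l^2 - 4*l) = (l - 4)*(l + 4)*(l)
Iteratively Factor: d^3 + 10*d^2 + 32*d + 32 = (d + 4)*(d^2 + 6*d + 8) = (d + 4)^2*(d + 2)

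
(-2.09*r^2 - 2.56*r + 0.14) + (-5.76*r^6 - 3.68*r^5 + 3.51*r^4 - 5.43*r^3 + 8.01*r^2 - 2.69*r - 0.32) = -5.76*r^6 - 3.68*r^5 + 3.51*r^4 - 5.43*r^3 + 5.92*r^2 - 5.25*r - 0.18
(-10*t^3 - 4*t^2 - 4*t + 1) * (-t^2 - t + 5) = 10*t^5 + 14*t^4 - 42*t^3 - 17*t^2 - 21*t + 5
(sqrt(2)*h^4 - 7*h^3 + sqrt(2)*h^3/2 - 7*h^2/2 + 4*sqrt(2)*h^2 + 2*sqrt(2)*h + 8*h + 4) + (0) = sqrt(2)*h^4 - 7*h^3 + sqrt(2)*h^3/2 - 7*h^2/2 + 4*sqrt(2)*h^2 + 2*sqrt(2)*h + 8*h + 4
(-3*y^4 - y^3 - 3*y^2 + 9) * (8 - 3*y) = 9*y^5 - 21*y^4 + y^3 - 24*y^2 - 27*y + 72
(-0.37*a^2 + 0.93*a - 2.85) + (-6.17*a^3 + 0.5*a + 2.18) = -6.17*a^3 - 0.37*a^2 + 1.43*a - 0.67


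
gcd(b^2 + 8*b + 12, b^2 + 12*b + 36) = b + 6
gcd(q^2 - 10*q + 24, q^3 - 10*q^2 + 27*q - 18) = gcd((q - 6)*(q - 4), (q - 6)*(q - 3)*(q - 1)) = q - 6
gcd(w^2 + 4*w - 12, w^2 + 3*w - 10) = w - 2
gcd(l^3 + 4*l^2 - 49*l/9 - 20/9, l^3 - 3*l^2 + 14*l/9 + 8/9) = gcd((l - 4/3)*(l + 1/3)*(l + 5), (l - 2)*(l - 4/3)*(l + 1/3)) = l^2 - l - 4/9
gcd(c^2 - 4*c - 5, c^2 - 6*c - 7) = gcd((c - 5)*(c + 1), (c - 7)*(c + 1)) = c + 1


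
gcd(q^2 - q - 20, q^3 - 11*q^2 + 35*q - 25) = q - 5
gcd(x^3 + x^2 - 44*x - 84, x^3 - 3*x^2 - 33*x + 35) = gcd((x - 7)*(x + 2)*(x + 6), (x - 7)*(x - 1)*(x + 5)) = x - 7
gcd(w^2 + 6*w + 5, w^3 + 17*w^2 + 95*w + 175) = w + 5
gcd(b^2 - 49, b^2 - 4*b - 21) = b - 7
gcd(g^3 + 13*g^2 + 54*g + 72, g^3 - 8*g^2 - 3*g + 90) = g + 3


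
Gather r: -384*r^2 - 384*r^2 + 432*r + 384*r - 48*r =-768*r^2 + 768*r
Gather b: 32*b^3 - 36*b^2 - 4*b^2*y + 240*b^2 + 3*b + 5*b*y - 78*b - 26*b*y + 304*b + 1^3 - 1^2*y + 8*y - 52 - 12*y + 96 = 32*b^3 + b^2*(204 - 4*y) + b*(229 - 21*y) - 5*y + 45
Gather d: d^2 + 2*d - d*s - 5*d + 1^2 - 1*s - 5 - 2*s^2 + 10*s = d^2 + d*(-s - 3) - 2*s^2 + 9*s - 4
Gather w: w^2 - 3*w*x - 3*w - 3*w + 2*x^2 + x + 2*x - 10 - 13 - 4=w^2 + w*(-3*x - 6) + 2*x^2 + 3*x - 27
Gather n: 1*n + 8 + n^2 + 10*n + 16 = n^2 + 11*n + 24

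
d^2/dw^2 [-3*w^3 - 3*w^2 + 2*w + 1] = -18*w - 6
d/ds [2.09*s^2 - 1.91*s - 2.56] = 4.18*s - 1.91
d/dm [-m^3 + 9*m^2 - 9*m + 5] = -3*m^2 + 18*m - 9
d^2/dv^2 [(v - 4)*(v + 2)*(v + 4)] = 6*v + 4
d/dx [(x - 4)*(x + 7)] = 2*x + 3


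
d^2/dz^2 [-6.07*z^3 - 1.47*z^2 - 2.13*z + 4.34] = -36.42*z - 2.94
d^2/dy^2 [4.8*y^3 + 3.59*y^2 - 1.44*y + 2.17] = 28.8*y + 7.18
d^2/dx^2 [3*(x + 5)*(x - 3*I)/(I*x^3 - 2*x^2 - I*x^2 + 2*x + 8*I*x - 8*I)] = (-6*I*x^6 + x^5*(-54 - 90*I) + x^4*(-270 + 126*I) + x^3*(750 - 1434*I) + x^2*(-1926 + 324*I) + x*(792 - 5004*I) - 6312 - 576*I)/(x^9 + x^8*(-3 + 6*I) + x^7*(15 - 18*I) + x^6*(-37 + 106*I) + x^5*(132 - 270*I) + x^4*(-300 + 648*I) + x^3*(800 - 1240*I) + x^2*(-1632 + 1152*I) + x*(1536 - 384*I) - 512)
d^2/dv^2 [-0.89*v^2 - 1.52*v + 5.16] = -1.78000000000000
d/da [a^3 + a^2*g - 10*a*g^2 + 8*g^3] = 3*a^2 + 2*a*g - 10*g^2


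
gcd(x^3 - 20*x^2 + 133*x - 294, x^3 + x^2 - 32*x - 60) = x - 6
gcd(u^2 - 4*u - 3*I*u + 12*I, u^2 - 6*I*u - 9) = u - 3*I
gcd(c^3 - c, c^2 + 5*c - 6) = c - 1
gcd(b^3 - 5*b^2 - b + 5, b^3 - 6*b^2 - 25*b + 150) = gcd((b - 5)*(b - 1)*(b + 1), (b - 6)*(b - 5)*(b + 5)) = b - 5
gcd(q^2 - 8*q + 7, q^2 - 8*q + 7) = q^2 - 8*q + 7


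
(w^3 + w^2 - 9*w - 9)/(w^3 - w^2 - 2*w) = (w^2 - 9)/(w*(w - 2))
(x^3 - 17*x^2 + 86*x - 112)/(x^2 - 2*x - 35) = (x^2 - 10*x + 16)/(x + 5)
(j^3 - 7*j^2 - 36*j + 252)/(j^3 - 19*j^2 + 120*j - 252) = (j + 6)/(j - 6)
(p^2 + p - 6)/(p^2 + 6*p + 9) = (p - 2)/(p + 3)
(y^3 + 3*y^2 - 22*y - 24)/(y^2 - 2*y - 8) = (y^2 + 7*y + 6)/(y + 2)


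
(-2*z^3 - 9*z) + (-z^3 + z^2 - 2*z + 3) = -3*z^3 + z^2 - 11*z + 3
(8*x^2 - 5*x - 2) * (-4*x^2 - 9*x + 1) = -32*x^4 - 52*x^3 + 61*x^2 + 13*x - 2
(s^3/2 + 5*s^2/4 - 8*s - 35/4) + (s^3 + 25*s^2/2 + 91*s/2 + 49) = 3*s^3/2 + 55*s^2/4 + 75*s/2 + 161/4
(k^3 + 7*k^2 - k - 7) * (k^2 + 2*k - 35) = k^5 + 9*k^4 - 22*k^3 - 254*k^2 + 21*k + 245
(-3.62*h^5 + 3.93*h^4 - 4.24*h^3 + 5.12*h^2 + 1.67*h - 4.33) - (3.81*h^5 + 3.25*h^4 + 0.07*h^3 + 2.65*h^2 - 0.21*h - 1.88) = -7.43*h^5 + 0.68*h^4 - 4.31*h^3 + 2.47*h^2 + 1.88*h - 2.45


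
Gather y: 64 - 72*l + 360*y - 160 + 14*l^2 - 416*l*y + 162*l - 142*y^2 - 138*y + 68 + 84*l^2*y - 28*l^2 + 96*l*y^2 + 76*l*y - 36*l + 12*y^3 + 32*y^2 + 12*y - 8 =-14*l^2 + 54*l + 12*y^3 + y^2*(96*l - 110) + y*(84*l^2 - 340*l + 234) - 36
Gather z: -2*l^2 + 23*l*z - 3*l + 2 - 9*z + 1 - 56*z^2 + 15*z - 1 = -2*l^2 - 3*l - 56*z^2 + z*(23*l + 6) + 2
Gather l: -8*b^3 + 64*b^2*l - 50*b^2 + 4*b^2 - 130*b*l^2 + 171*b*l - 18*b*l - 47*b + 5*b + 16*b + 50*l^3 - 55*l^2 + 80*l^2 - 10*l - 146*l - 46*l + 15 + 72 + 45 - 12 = -8*b^3 - 46*b^2 - 26*b + 50*l^3 + l^2*(25 - 130*b) + l*(64*b^2 + 153*b - 202) + 120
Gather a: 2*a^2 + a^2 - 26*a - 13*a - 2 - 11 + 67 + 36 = 3*a^2 - 39*a + 90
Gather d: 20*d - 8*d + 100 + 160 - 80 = 12*d + 180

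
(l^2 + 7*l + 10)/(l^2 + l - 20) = (l + 2)/(l - 4)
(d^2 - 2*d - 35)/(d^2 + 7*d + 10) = (d - 7)/(d + 2)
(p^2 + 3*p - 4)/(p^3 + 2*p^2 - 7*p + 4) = 1/(p - 1)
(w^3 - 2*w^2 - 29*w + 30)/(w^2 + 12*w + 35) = (w^2 - 7*w + 6)/(w + 7)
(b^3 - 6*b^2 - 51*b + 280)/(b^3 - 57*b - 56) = (b - 5)/(b + 1)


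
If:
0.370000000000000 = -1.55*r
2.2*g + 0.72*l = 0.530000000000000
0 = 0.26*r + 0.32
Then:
No Solution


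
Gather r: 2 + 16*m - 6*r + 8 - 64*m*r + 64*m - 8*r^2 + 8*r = 80*m - 8*r^2 + r*(2 - 64*m) + 10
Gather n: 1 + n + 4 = n + 5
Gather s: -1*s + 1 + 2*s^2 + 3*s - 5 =2*s^2 + 2*s - 4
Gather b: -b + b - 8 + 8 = 0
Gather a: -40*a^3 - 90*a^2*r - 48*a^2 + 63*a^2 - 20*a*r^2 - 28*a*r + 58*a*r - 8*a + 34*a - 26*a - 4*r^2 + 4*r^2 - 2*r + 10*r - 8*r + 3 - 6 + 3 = -40*a^3 + a^2*(15 - 90*r) + a*(-20*r^2 + 30*r)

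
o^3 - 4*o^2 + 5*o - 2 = (o - 2)*(o - 1)^2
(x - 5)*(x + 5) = x^2 - 25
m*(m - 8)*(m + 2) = m^3 - 6*m^2 - 16*m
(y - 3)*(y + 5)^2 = y^3 + 7*y^2 - 5*y - 75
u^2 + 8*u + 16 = (u + 4)^2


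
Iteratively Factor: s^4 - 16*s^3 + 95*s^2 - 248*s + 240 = (s - 5)*(s^3 - 11*s^2 + 40*s - 48) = (s - 5)*(s - 3)*(s^2 - 8*s + 16) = (s - 5)*(s - 4)*(s - 3)*(s - 4)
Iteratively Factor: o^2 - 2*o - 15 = (o + 3)*(o - 5)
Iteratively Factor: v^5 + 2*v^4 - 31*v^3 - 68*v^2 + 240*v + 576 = (v + 3)*(v^4 - v^3 - 28*v^2 + 16*v + 192) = (v + 3)^2*(v^3 - 4*v^2 - 16*v + 64) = (v - 4)*(v + 3)^2*(v^2 - 16) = (v - 4)^2*(v + 3)^2*(v + 4)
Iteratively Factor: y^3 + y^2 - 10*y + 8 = (y - 2)*(y^2 + 3*y - 4) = (y - 2)*(y - 1)*(y + 4)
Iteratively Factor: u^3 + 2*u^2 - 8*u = (u)*(u^2 + 2*u - 8) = u*(u - 2)*(u + 4)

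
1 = 1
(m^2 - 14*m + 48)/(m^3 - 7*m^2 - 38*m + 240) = (m - 6)/(m^2 + m - 30)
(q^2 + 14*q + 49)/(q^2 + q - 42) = (q + 7)/(q - 6)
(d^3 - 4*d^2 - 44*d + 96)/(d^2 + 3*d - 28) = (d^3 - 4*d^2 - 44*d + 96)/(d^2 + 3*d - 28)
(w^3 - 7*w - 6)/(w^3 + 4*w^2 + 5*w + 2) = (w - 3)/(w + 1)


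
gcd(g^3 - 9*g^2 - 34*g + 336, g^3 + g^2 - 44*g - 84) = g^2 - g - 42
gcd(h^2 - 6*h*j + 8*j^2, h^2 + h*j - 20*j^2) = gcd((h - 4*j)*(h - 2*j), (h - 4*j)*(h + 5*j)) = h - 4*j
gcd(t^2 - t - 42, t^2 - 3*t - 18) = 1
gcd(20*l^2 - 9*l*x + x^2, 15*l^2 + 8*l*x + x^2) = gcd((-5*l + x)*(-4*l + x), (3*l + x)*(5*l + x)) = 1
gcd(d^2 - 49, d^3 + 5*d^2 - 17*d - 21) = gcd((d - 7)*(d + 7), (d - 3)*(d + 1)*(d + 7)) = d + 7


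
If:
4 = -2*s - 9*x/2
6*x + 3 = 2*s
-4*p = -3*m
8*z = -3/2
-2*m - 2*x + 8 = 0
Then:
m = 14/3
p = 7/2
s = -1/2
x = -2/3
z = -3/16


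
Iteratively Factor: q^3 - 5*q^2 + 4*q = (q - 4)*(q^2 - q) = (q - 4)*(q - 1)*(q)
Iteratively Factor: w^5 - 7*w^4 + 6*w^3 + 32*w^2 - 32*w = (w)*(w^4 - 7*w^3 + 6*w^2 + 32*w - 32) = w*(w + 2)*(w^3 - 9*w^2 + 24*w - 16) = w*(w - 1)*(w + 2)*(w^2 - 8*w + 16) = w*(w - 4)*(w - 1)*(w + 2)*(w - 4)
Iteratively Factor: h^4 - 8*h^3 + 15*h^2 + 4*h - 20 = (h - 5)*(h^3 - 3*h^2 + 4) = (h - 5)*(h - 2)*(h^2 - h - 2) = (h - 5)*(h - 2)*(h + 1)*(h - 2)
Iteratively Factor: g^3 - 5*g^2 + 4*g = (g - 4)*(g^2 - g) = g*(g - 4)*(g - 1)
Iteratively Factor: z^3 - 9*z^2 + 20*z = (z - 4)*(z^2 - 5*z) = (z - 5)*(z - 4)*(z)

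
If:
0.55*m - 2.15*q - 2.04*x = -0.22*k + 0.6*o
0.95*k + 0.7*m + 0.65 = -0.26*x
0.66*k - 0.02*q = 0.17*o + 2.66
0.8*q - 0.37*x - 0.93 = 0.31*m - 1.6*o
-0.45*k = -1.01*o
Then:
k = 4.40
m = -7.87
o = 1.96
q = -4.59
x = 2.62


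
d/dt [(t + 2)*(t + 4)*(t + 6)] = 3*t^2 + 24*t + 44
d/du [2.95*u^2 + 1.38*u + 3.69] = 5.9*u + 1.38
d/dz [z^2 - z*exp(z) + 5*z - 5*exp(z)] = -z*exp(z) + 2*z - 6*exp(z) + 5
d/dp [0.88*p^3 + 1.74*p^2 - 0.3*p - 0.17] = 2.64*p^2 + 3.48*p - 0.3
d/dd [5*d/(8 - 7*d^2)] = 5*(7*d^2 + 8)/(7*d^2 - 8)^2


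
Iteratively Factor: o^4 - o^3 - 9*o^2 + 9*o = (o)*(o^3 - o^2 - 9*o + 9) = o*(o + 3)*(o^2 - 4*o + 3) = o*(o - 1)*(o + 3)*(o - 3)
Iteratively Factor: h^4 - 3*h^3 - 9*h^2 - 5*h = (h - 5)*(h^3 + 2*h^2 + h) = (h - 5)*(h + 1)*(h^2 + h) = h*(h - 5)*(h + 1)*(h + 1)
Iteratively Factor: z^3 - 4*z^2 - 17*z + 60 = (z - 5)*(z^2 + z - 12) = (z - 5)*(z + 4)*(z - 3)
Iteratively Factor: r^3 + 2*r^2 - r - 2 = (r - 1)*(r^2 + 3*r + 2) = (r - 1)*(r + 1)*(r + 2)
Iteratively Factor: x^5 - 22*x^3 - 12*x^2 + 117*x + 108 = (x + 3)*(x^4 - 3*x^3 - 13*x^2 + 27*x + 36) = (x + 1)*(x + 3)*(x^3 - 4*x^2 - 9*x + 36) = (x - 4)*(x + 1)*(x + 3)*(x^2 - 9) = (x - 4)*(x - 3)*(x + 1)*(x + 3)*(x + 3)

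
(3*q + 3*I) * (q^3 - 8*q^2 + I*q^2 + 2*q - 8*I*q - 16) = 3*q^4 - 24*q^3 + 6*I*q^3 + 3*q^2 - 48*I*q^2 - 24*q + 6*I*q - 48*I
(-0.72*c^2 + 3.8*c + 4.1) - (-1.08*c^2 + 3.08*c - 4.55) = 0.36*c^2 + 0.72*c + 8.65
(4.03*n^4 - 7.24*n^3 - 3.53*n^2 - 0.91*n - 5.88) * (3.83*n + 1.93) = 15.4349*n^5 - 19.9513*n^4 - 27.4931*n^3 - 10.2982*n^2 - 24.2767*n - 11.3484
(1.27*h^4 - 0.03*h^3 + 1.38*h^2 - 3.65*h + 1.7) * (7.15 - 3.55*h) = -4.5085*h^5 + 9.187*h^4 - 5.1135*h^3 + 22.8245*h^2 - 32.1325*h + 12.155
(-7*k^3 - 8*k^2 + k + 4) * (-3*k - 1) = 21*k^4 + 31*k^3 + 5*k^2 - 13*k - 4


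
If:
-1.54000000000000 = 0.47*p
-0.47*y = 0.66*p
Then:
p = -3.28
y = 4.60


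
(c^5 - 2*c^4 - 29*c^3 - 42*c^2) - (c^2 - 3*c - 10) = c^5 - 2*c^4 - 29*c^3 - 43*c^2 + 3*c + 10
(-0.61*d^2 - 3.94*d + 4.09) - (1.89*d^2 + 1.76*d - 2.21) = -2.5*d^2 - 5.7*d + 6.3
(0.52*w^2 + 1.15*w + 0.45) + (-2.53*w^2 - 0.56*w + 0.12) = -2.01*w^2 + 0.59*w + 0.57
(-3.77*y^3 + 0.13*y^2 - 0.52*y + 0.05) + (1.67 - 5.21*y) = -3.77*y^3 + 0.13*y^2 - 5.73*y + 1.72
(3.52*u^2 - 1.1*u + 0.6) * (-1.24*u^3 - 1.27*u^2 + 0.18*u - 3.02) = -4.3648*u^5 - 3.1064*u^4 + 1.2866*u^3 - 11.5904*u^2 + 3.43*u - 1.812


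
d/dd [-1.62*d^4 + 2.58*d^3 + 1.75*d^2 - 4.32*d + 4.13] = -6.48*d^3 + 7.74*d^2 + 3.5*d - 4.32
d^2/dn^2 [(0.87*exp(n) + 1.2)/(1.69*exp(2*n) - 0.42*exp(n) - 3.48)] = (2.484807*exp(4*n) + 14.326806*exp(3*n) + 28.144584*exp(2*n) + 27.169848*exp(n) + 8.782128)*exp(n)/(4.826809*exp(6*n) - 3.598686*exp(5*n) - 28.923336*exp(4*n) + 14.746536*exp(3*n) + 59.558112*exp(2*n) - 15.259104*exp(n) - 42.144192)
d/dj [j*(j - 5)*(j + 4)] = 3*j^2 - 2*j - 20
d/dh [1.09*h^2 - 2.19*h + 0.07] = 2.18*h - 2.19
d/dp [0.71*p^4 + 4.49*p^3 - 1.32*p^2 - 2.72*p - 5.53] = 2.84*p^3 + 13.47*p^2 - 2.64*p - 2.72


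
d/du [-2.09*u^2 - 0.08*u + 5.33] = -4.18*u - 0.08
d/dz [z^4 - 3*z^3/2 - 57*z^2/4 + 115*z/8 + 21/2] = 4*z^3 - 9*z^2/2 - 57*z/2 + 115/8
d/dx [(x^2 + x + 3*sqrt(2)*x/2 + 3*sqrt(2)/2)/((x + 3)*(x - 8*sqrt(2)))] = (-19*sqrt(2)*x^2 + 4*x^2 - 102*sqrt(2)*x - 96 - 57*sqrt(2))/(2*(x^4 - 16*sqrt(2)*x^3 + 6*x^3 - 96*sqrt(2)*x^2 + 137*x^2 - 144*sqrt(2)*x + 768*x + 1152))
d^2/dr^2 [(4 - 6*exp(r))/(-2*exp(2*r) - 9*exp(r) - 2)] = (24*exp(4*r) - 172*exp(3*r) - 360*exp(2*r) - 368*exp(r) + 96)*exp(r)/(8*exp(6*r) + 108*exp(5*r) + 510*exp(4*r) + 945*exp(3*r) + 510*exp(2*r) + 108*exp(r) + 8)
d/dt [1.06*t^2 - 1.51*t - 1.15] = 2.12*t - 1.51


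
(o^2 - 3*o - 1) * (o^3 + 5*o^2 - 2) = o^5 + 2*o^4 - 16*o^3 - 7*o^2 + 6*o + 2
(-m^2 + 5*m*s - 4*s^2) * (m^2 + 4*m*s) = -m^4 + m^3*s + 16*m^2*s^2 - 16*m*s^3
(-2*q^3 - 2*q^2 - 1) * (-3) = 6*q^3 + 6*q^2 + 3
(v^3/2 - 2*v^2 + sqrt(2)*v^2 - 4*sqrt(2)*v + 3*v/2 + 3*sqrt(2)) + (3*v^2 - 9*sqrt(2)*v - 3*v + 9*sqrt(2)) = v^3/2 + v^2 + sqrt(2)*v^2 - 13*sqrt(2)*v - 3*v/2 + 12*sqrt(2)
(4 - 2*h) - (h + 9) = -3*h - 5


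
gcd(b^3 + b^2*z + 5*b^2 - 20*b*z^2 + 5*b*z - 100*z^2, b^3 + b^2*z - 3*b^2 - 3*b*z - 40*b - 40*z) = b + 5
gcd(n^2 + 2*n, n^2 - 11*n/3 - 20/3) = 1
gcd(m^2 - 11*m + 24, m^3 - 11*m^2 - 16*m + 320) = m - 8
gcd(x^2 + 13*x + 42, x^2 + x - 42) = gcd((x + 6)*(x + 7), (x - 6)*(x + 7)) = x + 7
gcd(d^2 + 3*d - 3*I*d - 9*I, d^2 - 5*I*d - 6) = d - 3*I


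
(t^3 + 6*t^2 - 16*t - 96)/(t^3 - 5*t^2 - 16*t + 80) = (t + 6)/(t - 5)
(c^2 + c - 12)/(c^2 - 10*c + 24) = (c^2 + c - 12)/(c^2 - 10*c + 24)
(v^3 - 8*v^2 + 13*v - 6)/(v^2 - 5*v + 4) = (v^2 - 7*v + 6)/(v - 4)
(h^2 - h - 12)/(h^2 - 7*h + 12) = (h + 3)/(h - 3)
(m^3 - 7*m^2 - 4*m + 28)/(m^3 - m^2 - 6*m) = (m^2 - 9*m + 14)/(m*(m - 3))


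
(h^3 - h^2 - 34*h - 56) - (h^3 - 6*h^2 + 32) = 5*h^2 - 34*h - 88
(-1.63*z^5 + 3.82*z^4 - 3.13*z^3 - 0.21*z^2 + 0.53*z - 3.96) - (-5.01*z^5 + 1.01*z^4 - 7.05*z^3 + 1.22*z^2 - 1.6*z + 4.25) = 3.38*z^5 + 2.81*z^4 + 3.92*z^3 - 1.43*z^2 + 2.13*z - 8.21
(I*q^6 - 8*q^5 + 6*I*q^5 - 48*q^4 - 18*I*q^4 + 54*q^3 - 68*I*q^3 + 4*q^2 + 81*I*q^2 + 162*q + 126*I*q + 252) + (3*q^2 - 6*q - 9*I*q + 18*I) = I*q^6 - 8*q^5 + 6*I*q^5 - 48*q^4 - 18*I*q^4 + 54*q^3 - 68*I*q^3 + 7*q^2 + 81*I*q^2 + 156*q + 117*I*q + 252 + 18*I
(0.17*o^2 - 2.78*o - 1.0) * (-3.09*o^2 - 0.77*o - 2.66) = -0.5253*o^4 + 8.4593*o^3 + 4.7784*o^2 + 8.1648*o + 2.66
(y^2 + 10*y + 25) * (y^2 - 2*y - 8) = y^4 + 8*y^3 - 3*y^2 - 130*y - 200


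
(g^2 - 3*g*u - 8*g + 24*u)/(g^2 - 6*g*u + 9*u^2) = (8 - g)/(-g + 3*u)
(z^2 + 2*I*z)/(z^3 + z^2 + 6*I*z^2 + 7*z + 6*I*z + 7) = z*(z + 2*I)/(z^3 + z^2*(1 + 6*I) + z*(7 + 6*I) + 7)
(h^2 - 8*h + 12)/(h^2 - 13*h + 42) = (h - 2)/(h - 7)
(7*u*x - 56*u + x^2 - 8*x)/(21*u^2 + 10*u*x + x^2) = (x - 8)/(3*u + x)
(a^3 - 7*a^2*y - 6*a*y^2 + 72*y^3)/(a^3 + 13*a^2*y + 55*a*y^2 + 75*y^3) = (a^2 - 10*a*y + 24*y^2)/(a^2 + 10*a*y + 25*y^2)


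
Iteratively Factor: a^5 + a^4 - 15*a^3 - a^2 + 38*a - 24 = (a - 3)*(a^4 + 4*a^3 - 3*a^2 - 10*a + 8) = (a - 3)*(a - 1)*(a^3 + 5*a^2 + 2*a - 8) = (a - 3)*(a - 1)*(a + 2)*(a^2 + 3*a - 4) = (a - 3)*(a - 1)^2*(a + 2)*(a + 4)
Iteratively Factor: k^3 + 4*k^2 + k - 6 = (k - 1)*(k^2 + 5*k + 6) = (k - 1)*(k + 2)*(k + 3)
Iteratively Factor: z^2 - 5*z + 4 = (z - 1)*(z - 4)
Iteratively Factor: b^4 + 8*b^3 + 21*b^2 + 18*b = (b)*(b^3 + 8*b^2 + 21*b + 18) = b*(b + 3)*(b^2 + 5*b + 6) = b*(b + 3)^2*(b + 2)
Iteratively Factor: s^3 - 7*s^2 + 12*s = (s - 4)*(s^2 - 3*s) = (s - 4)*(s - 3)*(s)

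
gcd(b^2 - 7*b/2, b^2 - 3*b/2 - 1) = 1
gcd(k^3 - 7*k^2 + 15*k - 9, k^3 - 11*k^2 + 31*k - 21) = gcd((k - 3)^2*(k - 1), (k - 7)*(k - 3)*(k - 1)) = k^2 - 4*k + 3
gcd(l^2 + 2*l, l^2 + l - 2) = l + 2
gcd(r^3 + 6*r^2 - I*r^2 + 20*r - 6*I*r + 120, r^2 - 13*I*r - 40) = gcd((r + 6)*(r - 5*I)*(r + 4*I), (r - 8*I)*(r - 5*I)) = r - 5*I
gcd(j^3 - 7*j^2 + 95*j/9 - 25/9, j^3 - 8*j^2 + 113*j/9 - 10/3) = j^2 - 2*j + 5/9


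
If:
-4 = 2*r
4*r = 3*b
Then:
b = -8/3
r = -2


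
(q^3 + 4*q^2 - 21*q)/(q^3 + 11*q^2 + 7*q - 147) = q/(q + 7)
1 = 1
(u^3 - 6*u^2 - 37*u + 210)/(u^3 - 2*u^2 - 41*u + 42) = (u - 5)/(u - 1)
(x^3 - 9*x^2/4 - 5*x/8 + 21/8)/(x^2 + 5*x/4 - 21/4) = (2*x^2 - x - 3)/(2*(x + 3))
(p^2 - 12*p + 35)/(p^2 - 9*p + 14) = (p - 5)/(p - 2)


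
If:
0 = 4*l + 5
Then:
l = -5/4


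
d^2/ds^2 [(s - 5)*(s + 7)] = 2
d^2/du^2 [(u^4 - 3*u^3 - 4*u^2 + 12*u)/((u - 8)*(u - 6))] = 2*(u^6 - 42*u^5 + 732*u^4 - 5864*u^3 + 20448*u^2 - 22464*u - 1152)/(u^6 - 42*u^5 + 732*u^4 - 6776*u^3 + 35136*u^2 - 96768*u + 110592)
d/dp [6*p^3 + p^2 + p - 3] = 18*p^2 + 2*p + 1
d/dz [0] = 0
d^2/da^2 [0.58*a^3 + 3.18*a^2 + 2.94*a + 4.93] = 3.48*a + 6.36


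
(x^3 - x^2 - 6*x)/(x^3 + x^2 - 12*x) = (x + 2)/(x + 4)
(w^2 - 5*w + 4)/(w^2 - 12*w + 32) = (w - 1)/(w - 8)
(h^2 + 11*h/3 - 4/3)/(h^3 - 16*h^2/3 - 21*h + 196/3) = (3*h - 1)/(3*h^2 - 28*h + 49)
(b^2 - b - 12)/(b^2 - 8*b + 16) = (b + 3)/(b - 4)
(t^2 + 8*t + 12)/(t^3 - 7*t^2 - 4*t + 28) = (t + 6)/(t^2 - 9*t + 14)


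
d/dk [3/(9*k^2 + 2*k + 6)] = 6*(-9*k - 1)/(9*k^2 + 2*k + 6)^2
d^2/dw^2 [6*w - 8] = 0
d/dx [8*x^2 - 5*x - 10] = 16*x - 5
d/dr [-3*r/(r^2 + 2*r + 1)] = 3*(r - 1)/(r^3 + 3*r^2 + 3*r + 1)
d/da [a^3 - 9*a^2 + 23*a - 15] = 3*a^2 - 18*a + 23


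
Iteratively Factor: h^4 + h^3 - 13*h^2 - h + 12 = (h + 1)*(h^3 - 13*h + 12) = (h - 1)*(h + 1)*(h^2 + h - 12) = (h - 1)*(h + 1)*(h + 4)*(h - 3)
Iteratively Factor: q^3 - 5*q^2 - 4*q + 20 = (q - 5)*(q^2 - 4) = (q - 5)*(q + 2)*(q - 2)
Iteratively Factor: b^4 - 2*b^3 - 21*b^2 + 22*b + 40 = (b + 4)*(b^3 - 6*b^2 + 3*b + 10) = (b - 2)*(b + 4)*(b^2 - 4*b - 5) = (b - 5)*(b - 2)*(b + 4)*(b + 1)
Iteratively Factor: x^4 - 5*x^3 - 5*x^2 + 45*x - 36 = (x + 3)*(x^3 - 8*x^2 + 19*x - 12) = (x - 4)*(x + 3)*(x^2 - 4*x + 3) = (x - 4)*(x - 3)*(x + 3)*(x - 1)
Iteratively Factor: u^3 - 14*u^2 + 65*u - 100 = (u - 5)*(u^2 - 9*u + 20) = (u - 5)*(u - 4)*(u - 5)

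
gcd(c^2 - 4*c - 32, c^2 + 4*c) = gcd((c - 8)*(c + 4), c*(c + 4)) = c + 4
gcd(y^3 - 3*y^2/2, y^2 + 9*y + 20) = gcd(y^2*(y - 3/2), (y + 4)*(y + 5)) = 1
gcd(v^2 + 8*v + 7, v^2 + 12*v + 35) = v + 7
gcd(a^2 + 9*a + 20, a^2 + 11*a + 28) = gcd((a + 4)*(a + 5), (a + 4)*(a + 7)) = a + 4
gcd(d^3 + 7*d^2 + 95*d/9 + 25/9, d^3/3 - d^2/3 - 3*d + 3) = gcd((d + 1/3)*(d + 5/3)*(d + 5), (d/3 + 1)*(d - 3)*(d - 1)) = 1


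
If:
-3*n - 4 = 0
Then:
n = -4/3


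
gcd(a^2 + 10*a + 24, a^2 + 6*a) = a + 6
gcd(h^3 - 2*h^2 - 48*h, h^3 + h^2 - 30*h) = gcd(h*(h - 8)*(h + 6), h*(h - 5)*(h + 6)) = h^2 + 6*h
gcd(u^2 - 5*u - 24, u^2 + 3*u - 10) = 1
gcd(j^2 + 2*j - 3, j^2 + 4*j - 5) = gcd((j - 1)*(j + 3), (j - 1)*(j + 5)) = j - 1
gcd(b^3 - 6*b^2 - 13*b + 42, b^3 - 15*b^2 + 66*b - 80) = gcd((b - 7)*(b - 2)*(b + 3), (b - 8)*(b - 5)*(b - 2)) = b - 2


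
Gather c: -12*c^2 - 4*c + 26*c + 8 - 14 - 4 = -12*c^2 + 22*c - 10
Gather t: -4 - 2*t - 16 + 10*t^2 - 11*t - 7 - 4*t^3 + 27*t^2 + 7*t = -4*t^3 + 37*t^2 - 6*t - 27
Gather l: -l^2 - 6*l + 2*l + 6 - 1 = -l^2 - 4*l + 5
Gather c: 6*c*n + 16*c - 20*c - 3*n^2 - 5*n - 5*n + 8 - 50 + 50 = c*(6*n - 4) - 3*n^2 - 10*n + 8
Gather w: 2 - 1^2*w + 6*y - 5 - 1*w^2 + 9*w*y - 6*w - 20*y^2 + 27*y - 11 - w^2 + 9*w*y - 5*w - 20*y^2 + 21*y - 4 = -2*w^2 + w*(18*y - 12) - 40*y^2 + 54*y - 18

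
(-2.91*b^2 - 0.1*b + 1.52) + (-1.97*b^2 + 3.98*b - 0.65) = -4.88*b^2 + 3.88*b + 0.87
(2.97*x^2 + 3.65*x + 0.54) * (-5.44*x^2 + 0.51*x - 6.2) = -16.1568*x^4 - 18.3413*x^3 - 19.4901*x^2 - 22.3546*x - 3.348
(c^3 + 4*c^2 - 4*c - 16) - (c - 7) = c^3 + 4*c^2 - 5*c - 9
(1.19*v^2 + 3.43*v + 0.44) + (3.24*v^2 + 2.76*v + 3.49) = 4.43*v^2 + 6.19*v + 3.93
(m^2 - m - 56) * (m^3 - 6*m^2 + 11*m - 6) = m^5 - 7*m^4 - 39*m^3 + 319*m^2 - 610*m + 336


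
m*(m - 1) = m^2 - m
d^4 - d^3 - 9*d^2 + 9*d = d*(d - 3)*(d - 1)*(d + 3)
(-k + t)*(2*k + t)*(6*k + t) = -12*k^3 + 4*k^2*t + 7*k*t^2 + t^3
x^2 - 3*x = x*(x - 3)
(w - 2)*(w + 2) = w^2 - 4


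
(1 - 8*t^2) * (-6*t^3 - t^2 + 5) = 48*t^5 + 8*t^4 - 6*t^3 - 41*t^2 + 5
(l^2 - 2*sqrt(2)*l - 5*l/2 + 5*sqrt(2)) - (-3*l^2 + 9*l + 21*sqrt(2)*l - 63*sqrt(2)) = 4*l^2 - 23*sqrt(2)*l - 23*l/2 + 68*sqrt(2)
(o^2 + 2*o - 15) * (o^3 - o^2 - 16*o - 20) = o^5 + o^4 - 33*o^3 - 37*o^2 + 200*o + 300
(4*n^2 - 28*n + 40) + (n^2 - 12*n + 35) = 5*n^2 - 40*n + 75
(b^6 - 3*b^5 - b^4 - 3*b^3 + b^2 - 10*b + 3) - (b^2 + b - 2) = b^6 - 3*b^5 - b^4 - 3*b^3 - 11*b + 5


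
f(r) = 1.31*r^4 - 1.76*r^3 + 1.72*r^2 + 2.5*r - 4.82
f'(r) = 5.24*r^3 - 5.28*r^2 + 3.44*r + 2.5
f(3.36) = 123.20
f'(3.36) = 153.22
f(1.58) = 4.65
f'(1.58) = 15.42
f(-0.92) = -3.36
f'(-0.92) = -9.21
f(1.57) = 4.49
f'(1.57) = 15.16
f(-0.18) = -5.20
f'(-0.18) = 1.68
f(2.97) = 73.60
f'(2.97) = 103.42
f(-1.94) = 28.21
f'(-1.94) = -62.30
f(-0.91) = -3.45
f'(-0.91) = -8.95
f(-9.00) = 9989.95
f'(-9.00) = -4276.10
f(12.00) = 24395.74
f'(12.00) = 8338.18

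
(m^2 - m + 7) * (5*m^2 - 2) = 5*m^4 - 5*m^3 + 33*m^2 + 2*m - 14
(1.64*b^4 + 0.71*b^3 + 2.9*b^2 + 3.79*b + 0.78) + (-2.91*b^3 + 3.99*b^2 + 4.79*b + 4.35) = 1.64*b^4 - 2.2*b^3 + 6.89*b^2 + 8.58*b + 5.13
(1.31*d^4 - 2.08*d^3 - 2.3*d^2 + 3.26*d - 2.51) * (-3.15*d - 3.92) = -4.1265*d^5 + 1.4168*d^4 + 15.3986*d^3 - 1.253*d^2 - 4.8727*d + 9.8392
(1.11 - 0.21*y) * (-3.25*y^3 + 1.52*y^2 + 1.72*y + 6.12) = 0.6825*y^4 - 3.9267*y^3 + 1.326*y^2 + 0.624*y + 6.7932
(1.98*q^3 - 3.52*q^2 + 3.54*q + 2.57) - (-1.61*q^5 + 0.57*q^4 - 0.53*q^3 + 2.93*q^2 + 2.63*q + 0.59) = 1.61*q^5 - 0.57*q^4 + 2.51*q^3 - 6.45*q^2 + 0.91*q + 1.98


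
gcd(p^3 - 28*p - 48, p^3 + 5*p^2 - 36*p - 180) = p - 6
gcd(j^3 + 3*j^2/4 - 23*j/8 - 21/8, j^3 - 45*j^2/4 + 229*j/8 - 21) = j - 7/4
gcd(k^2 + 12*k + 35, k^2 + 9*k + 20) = k + 5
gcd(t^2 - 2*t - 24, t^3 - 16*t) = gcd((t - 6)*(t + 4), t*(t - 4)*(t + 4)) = t + 4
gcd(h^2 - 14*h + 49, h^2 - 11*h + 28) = h - 7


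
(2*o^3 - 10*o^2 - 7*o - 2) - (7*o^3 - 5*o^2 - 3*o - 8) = -5*o^3 - 5*o^2 - 4*o + 6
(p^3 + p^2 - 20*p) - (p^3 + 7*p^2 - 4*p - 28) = -6*p^2 - 16*p + 28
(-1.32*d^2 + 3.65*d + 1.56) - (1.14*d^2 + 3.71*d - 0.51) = -2.46*d^2 - 0.0600000000000001*d + 2.07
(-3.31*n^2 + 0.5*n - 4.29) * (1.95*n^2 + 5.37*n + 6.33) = -6.4545*n^4 - 16.7997*n^3 - 26.6328*n^2 - 19.8723*n - 27.1557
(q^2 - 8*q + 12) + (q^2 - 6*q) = 2*q^2 - 14*q + 12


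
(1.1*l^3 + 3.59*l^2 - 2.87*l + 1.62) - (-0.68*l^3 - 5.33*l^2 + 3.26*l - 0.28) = 1.78*l^3 + 8.92*l^2 - 6.13*l + 1.9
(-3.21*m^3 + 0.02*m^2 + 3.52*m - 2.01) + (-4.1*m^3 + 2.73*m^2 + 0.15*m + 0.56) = -7.31*m^3 + 2.75*m^2 + 3.67*m - 1.45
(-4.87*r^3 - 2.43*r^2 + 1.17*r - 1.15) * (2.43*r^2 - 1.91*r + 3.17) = -11.8341*r^5 + 3.3968*r^4 - 7.9535*r^3 - 12.7323*r^2 + 5.9054*r - 3.6455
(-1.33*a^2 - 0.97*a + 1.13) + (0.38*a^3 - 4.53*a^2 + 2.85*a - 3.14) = 0.38*a^3 - 5.86*a^2 + 1.88*a - 2.01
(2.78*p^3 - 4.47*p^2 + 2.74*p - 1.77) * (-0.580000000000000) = -1.6124*p^3 + 2.5926*p^2 - 1.5892*p + 1.0266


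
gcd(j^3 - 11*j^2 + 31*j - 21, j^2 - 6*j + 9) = j - 3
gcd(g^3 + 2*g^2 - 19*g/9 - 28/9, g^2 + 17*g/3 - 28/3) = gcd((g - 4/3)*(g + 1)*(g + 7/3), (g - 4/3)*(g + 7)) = g - 4/3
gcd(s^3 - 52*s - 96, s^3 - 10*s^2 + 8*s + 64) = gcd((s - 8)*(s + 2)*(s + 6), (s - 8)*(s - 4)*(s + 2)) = s^2 - 6*s - 16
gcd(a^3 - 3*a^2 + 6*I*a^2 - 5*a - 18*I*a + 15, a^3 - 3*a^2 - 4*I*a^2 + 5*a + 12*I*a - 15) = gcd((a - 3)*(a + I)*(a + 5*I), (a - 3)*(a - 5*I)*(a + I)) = a^2 + a*(-3 + I) - 3*I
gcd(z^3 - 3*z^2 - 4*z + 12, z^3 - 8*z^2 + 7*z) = 1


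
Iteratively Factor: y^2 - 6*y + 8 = (y - 4)*(y - 2)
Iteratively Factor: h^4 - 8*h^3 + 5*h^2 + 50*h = (h - 5)*(h^3 - 3*h^2 - 10*h) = (h - 5)^2*(h^2 + 2*h) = h*(h - 5)^2*(h + 2)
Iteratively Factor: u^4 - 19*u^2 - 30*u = (u + 3)*(u^3 - 3*u^2 - 10*u) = (u + 2)*(u + 3)*(u^2 - 5*u) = (u - 5)*(u + 2)*(u + 3)*(u)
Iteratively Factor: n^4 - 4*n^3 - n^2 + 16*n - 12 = (n - 1)*(n^3 - 3*n^2 - 4*n + 12) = (n - 2)*(n - 1)*(n^2 - n - 6) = (n - 3)*(n - 2)*(n - 1)*(n + 2)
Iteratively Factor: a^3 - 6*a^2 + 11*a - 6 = (a - 3)*(a^2 - 3*a + 2) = (a - 3)*(a - 2)*(a - 1)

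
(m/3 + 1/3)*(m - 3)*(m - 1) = m^3/3 - m^2 - m/3 + 1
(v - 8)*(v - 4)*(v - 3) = v^3 - 15*v^2 + 68*v - 96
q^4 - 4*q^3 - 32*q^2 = q^2*(q - 8)*(q + 4)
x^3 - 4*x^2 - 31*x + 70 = (x - 7)*(x - 2)*(x + 5)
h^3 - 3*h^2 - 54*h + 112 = (h - 8)*(h - 2)*(h + 7)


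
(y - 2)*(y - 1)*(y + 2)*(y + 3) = y^4 + 2*y^3 - 7*y^2 - 8*y + 12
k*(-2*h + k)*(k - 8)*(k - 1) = -2*h*k^3 + 18*h*k^2 - 16*h*k + k^4 - 9*k^3 + 8*k^2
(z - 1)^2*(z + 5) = z^3 + 3*z^2 - 9*z + 5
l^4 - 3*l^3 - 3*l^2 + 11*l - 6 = (l - 3)*(l - 1)^2*(l + 2)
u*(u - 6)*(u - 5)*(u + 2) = u^4 - 9*u^3 + 8*u^2 + 60*u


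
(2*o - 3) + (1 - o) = o - 2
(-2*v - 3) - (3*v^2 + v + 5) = -3*v^2 - 3*v - 8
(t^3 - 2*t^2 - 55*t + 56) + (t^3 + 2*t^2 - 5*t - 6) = 2*t^3 - 60*t + 50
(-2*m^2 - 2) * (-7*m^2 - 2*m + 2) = 14*m^4 + 4*m^3 + 10*m^2 + 4*m - 4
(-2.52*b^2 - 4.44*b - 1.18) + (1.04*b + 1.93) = -2.52*b^2 - 3.4*b + 0.75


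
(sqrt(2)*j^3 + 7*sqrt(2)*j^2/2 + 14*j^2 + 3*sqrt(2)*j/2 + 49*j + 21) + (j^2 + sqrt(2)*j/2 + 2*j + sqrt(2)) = sqrt(2)*j^3 + 7*sqrt(2)*j^2/2 + 15*j^2 + 2*sqrt(2)*j + 51*j + sqrt(2) + 21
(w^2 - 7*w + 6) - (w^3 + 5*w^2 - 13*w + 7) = -w^3 - 4*w^2 + 6*w - 1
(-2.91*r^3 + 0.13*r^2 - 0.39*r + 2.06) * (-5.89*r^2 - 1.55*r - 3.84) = 17.1399*r^5 + 3.7448*r^4 + 13.27*r^3 - 12.0281*r^2 - 1.6954*r - 7.9104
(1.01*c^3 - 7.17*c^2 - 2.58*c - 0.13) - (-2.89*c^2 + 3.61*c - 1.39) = 1.01*c^3 - 4.28*c^2 - 6.19*c + 1.26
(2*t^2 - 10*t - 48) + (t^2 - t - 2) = 3*t^2 - 11*t - 50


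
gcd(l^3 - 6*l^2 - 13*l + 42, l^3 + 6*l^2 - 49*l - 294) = l - 7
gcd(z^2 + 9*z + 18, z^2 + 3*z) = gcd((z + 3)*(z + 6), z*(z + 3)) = z + 3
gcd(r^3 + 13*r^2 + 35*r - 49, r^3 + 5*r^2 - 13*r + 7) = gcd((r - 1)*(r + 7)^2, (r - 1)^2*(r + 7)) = r^2 + 6*r - 7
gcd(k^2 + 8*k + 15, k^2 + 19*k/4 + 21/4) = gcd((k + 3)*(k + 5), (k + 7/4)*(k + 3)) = k + 3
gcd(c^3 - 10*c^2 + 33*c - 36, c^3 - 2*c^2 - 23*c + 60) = c^2 - 7*c + 12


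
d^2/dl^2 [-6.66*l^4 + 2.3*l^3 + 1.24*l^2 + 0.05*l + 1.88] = -79.92*l^2 + 13.8*l + 2.48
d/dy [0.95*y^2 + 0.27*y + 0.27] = 1.9*y + 0.27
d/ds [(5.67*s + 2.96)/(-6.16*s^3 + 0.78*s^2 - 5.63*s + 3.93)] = (69.8544*s^3 + 50.2782*s^2 - 4.6176*s + 38.9479)/(37.9456*s^6 - 9.6096*s^5 + 69.97*s^4 - 57.2004*s^3 + 37.8277*s^2 - 44.2518*s + 15.4449)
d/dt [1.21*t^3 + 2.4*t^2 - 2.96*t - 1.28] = 3.63*t^2 + 4.8*t - 2.96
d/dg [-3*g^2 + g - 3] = 1 - 6*g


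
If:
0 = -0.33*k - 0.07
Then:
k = -0.21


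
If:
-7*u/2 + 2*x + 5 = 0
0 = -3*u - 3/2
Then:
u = -1/2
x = -27/8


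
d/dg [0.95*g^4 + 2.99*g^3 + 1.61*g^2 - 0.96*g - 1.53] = 3.8*g^3 + 8.97*g^2 + 3.22*g - 0.96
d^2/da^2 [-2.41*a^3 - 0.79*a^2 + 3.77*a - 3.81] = -14.46*a - 1.58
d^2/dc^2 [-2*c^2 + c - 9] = -4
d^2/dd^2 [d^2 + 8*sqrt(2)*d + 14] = 2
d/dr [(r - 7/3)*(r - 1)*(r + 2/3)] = 3*r^2 - 16*r/3 + 1/9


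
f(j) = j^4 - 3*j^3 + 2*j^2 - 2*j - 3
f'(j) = 4*j^3 - 9*j^2 + 4*j - 2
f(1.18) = -5.57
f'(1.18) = -3.24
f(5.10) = 317.39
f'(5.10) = 314.91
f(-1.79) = 34.46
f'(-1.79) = -60.94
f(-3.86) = 429.05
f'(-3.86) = -381.59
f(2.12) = -6.64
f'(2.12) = 4.14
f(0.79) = -4.42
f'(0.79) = -2.48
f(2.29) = -5.62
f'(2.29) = 8.00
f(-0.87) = 2.80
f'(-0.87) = -14.93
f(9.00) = 4515.00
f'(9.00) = 2221.00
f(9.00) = 4515.00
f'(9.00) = 2221.00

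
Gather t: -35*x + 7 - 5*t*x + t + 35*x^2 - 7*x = t*(1 - 5*x) + 35*x^2 - 42*x + 7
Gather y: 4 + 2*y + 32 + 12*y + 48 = 14*y + 84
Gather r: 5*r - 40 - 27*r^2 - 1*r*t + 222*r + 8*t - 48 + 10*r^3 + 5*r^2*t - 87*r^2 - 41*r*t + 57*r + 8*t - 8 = 10*r^3 + r^2*(5*t - 114) + r*(284 - 42*t) + 16*t - 96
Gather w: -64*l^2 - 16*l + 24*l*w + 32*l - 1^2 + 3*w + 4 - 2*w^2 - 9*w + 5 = -64*l^2 + 16*l - 2*w^2 + w*(24*l - 6) + 8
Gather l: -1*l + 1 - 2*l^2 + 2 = -2*l^2 - l + 3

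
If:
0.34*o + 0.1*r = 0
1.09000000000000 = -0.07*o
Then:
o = -15.57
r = 52.94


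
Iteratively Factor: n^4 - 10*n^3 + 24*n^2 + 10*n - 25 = (n - 5)*(n^3 - 5*n^2 - n + 5) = (n - 5)*(n + 1)*(n^2 - 6*n + 5) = (n - 5)^2*(n + 1)*(n - 1)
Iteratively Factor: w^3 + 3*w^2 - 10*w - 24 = (w - 3)*(w^2 + 6*w + 8) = (w - 3)*(w + 4)*(w + 2)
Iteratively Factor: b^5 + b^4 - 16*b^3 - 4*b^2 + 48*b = (b)*(b^4 + b^3 - 16*b^2 - 4*b + 48) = b*(b - 2)*(b^3 + 3*b^2 - 10*b - 24) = b*(b - 3)*(b - 2)*(b^2 + 6*b + 8) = b*(b - 3)*(b - 2)*(b + 4)*(b + 2)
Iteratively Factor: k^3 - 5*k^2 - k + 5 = (k - 1)*(k^2 - 4*k - 5) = (k - 1)*(k + 1)*(k - 5)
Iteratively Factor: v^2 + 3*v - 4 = (v - 1)*(v + 4)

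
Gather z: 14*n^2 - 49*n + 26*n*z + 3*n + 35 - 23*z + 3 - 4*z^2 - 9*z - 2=14*n^2 - 46*n - 4*z^2 + z*(26*n - 32) + 36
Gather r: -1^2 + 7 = 6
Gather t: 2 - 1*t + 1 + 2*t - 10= t - 7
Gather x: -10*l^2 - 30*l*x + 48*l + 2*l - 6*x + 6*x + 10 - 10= -10*l^2 - 30*l*x + 50*l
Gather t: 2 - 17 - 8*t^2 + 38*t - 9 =-8*t^2 + 38*t - 24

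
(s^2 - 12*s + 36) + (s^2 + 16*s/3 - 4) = 2*s^2 - 20*s/3 + 32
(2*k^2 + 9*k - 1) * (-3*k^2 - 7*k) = -6*k^4 - 41*k^3 - 60*k^2 + 7*k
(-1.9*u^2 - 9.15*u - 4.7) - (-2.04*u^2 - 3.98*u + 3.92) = 0.14*u^2 - 5.17*u - 8.62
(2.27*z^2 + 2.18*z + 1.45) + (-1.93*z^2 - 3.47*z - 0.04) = 0.34*z^2 - 1.29*z + 1.41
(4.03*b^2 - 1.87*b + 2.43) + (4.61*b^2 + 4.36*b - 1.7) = 8.64*b^2 + 2.49*b + 0.73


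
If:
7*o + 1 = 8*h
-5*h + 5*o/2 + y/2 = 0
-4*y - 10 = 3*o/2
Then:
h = -59/88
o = -10/11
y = -95/44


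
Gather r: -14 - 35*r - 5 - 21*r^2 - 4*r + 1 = -21*r^2 - 39*r - 18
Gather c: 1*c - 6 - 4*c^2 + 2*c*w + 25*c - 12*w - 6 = -4*c^2 + c*(2*w + 26) - 12*w - 12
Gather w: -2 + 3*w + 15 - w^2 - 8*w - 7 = -w^2 - 5*w + 6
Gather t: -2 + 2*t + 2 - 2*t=0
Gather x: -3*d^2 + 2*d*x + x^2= -3*d^2 + 2*d*x + x^2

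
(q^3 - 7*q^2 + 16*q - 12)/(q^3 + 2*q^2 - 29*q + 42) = (q - 2)/(q + 7)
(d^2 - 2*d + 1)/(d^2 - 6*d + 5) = (d - 1)/(d - 5)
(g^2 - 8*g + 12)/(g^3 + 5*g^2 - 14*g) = (g - 6)/(g*(g + 7))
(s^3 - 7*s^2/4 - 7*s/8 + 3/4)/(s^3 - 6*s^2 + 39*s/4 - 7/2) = (4*s + 3)/(2*(2*s - 7))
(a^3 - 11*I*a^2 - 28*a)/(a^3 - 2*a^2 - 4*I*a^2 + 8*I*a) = (a - 7*I)/(a - 2)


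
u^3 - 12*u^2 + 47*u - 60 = (u - 5)*(u - 4)*(u - 3)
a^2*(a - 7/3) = a^3 - 7*a^2/3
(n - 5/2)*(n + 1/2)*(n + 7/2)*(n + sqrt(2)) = n^4 + sqrt(2)*n^3 + 3*n^3/2 - 33*n^2/4 + 3*sqrt(2)*n^2/2 - 33*sqrt(2)*n/4 - 35*n/8 - 35*sqrt(2)/8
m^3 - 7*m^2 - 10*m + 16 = (m - 8)*(m - 1)*(m + 2)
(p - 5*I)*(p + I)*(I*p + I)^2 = -p^4 - 2*p^3 + 4*I*p^3 - 6*p^2 + 8*I*p^2 - 10*p + 4*I*p - 5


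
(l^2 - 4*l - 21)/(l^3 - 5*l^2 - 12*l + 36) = (l - 7)/(l^2 - 8*l + 12)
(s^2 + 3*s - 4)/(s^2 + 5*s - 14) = (s^2 + 3*s - 4)/(s^2 + 5*s - 14)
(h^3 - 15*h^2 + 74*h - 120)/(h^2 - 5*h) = h - 10 + 24/h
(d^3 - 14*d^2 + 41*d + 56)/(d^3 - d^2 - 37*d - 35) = (d - 8)/(d + 5)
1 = 1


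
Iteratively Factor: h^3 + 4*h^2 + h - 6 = (h + 3)*(h^2 + h - 2) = (h + 2)*(h + 3)*(h - 1)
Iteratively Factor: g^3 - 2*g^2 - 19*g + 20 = (g - 1)*(g^2 - g - 20) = (g - 5)*(g - 1)*(g + 4)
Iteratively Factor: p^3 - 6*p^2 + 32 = (p - 4)*(p^2 - 2*p - 8) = (p - 4)^2*(p + 2)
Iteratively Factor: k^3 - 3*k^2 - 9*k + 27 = (k - 3)*(k^2 - 9) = (k - 3)*(k + 3)*(k - 3)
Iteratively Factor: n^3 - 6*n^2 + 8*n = (n)*(n^2 - 6*n + 8) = n*(n - 4)*(n - 2)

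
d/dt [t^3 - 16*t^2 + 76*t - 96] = 3*t^2 - 32*t + 76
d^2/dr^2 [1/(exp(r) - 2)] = (exp(r) + 2)*exp(r)/(exp(r) - 2)^3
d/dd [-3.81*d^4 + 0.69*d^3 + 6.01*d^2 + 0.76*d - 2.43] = -15.24*d^3 + 2.07*d^2 + 12.02*d + 0.76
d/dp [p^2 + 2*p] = 2*p + 2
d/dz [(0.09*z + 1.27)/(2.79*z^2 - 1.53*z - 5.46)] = (-0.2511*z^2 - 7.0866*z + 1.4517)/(7.7841*z^4 - 8.5374*z^3 - 28.1259*z^2 + 16.7076*z + 29.8116)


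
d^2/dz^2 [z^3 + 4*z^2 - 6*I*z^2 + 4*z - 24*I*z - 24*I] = 6*z + 8 - 12*I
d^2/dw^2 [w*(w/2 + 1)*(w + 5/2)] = 3*w + 9/2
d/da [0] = 0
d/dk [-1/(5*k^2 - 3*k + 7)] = (10*k - 3)/(5*k^2 - 3*k + 7)^2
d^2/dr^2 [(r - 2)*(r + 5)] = 2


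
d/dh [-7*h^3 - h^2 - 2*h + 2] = -21*h^2 - 2*h - 2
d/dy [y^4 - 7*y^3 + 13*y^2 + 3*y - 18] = 4*y^3 - 21*y^2 + 26*y + 3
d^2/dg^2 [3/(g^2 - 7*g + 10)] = 6*(-g^2 + 7*g + (2*g - 7)^2 - 10)/(g^2 - 7*g + 10)^3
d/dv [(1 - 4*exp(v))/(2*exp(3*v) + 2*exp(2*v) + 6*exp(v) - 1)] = 2*(8*exp(3*v) + exp(2*v) - 2*exp(v) - 1)*exp(v)/(4*exp(6*v) + 8*exp(5*v) + 28*exp(4*v) + 20*exp(3*v) + 32*exp(2*v) - 12*exp(v) + 1)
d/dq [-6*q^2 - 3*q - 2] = -12*q - 3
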